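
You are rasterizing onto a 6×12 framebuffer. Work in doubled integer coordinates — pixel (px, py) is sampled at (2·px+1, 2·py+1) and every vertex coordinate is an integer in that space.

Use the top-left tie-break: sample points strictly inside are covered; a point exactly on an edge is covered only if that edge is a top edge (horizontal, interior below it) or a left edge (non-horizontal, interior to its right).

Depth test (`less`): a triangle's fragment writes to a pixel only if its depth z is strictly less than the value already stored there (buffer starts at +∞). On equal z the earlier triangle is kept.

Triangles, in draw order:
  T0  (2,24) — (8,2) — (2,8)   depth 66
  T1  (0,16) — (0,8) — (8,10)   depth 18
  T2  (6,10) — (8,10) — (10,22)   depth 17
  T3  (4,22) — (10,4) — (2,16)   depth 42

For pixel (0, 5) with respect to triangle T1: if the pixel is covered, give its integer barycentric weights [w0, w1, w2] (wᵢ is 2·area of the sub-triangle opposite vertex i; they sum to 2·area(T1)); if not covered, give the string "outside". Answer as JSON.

T0:
  2·area = 96  (B↔C swapped to make it positive)
  edge (2, 24)→(2, 8): d=(0,-16) top-left  bias=+0
  edge (2, 8)→(8, 2): d=(6,-6) top-left  bias=+0
  edge (8, 2)→(2, 24): d=(-6,22) right/bottom  bias=-1
    (4,0)@(9, 1): e=[112,0,-16] → ·  [on edge]
    (3,1)@(7, 3): e=[80,0,16] → █  [on edge]
    (4,1)@(9, 3): e=[112,12,-28] → ·
    (2,2)@(5, 5): e=[48,0,48] → █  [on edge]
    (4,2)@(9, 5): e=[112,24,-40] → ·
    (1,3)@(3, 7): e=[16,0,80] → █  [on edge]
    (3,3)@(7, 7): e=[80,24,-8] → ·
    (0,4)@(1, 9): e=[-16,0,112] → ·  [on edge]
    (1,4)@(3, 9): e=[16,12,68] → █
    (3,4)@(7, 9): e=[80,36,-20] → ·
    (1,5)@(3, 11): e=[16,24,56] → █
    (3,5)@(7, 11): e=[80,48,-32] → ·
    (2,6)@(5, 13): e=[48,48,0] → ·  [on edge]
  covered (13 px):
    · · · · · ·
    · · · █ · ·
    · · █ █ · ·
    · █ █ · · ·
    · █ █ · · ·
    · █ █ · · ·
    · █ · · · ·
    · █ · · · ·
    · █ · · · ·
    · █ · · · ·
    · · · · · ·
    · · · · · ·
T1:
  2·area = 64
  edge (0, 16)→(0, 8): d=(0,-8) top-left  bias=+0
  edge (0, 8)→(8, 10): d=(8,2) right/bottom  bias=-1
  edge (8, 10)→(0, 16): d=(-8,6) right/bottom  bias=-1
    (0,4)@(1, 9): e=[8,6,50] → █
    (1,4)@(3, 9): e=[24,2,38] → █
    (2,4)@(5, 9): e=[40,-2,26] → ·
    (0,5)@(1, 11): e=[8,22,34] → █
    (2,5)@(5, 11): e=[40,14,10] → █
    (3,5)@(7, 11): e=[56,10,-2] → ·
    (0,6)@(1, 13): e=[8,38,18] → █
    (2,6)@(5, 13): e=[40,30,-6] → ·
    (0,7)@(1, 15): e=[8,54,2] → █
    (1,7)@(3, 15): e=[24,50,-10] → ·
    (0,8)@(1, 17): e=[8,70,-14] → ·
  covered (8 px):
    · · · · · ·
    · · · · · ·
    · · · · · ·
    · · · · · ·
    █ █ · · · ·
    █ █ █ · · ·
    █ █ · · · ·
    █ · · · · ·
    · · · · · ·
    · · · · · ·
    · · · · · ·
    · · · · · ·
T2:
  2·area = 24
  edge (6, 10)→(8, 10): d=(2,0) top-left  bias=+0
  edge (8, 10)→(10, 22): d=(2,12) right/bottom  bias=-1
  edge (10, 22)→(6, 10): d=(-4,-12) top-left  bias=+0
    (1,0)@(3, 1): e=[-18,42,0] → ·  [on edge]
    (2,3)@(5, 7): e=[-6,30,0] → ·  [on edge]
    (3,5)@(7, 11): e=[2,14,8] → █
    (4,5)@(9, 11): e=[2,-10,32] → ·
    (3,6)@(7, 13): e=[6,18,0] → █  [on edge]
    (4,6)@(9, 13): e=[6,-6,24] → ·
    (3,7)@(7, 15): e=[10,22,-8] → ·
    (4,8)@(9, 17): e=[14,2,8] → █
    (5,8)@(11, 17): e=[14,-22,32] → ·
    (4,9)@(9, 19): e=[18,6,0] → █  [on edge]
    (5,9)@(11, 19): e=[18,-18,24] → ·
    (4,10)@(9, 21): e=[22,10,-8] → ·
  covered (4 px):
    · · · · · ·
    · · · · · ·
    · · · · · ·
    · · · · · ·
    · · · · · ·
    · · · █ · ·
    · · · █ · ·
    · · · · · ·
    · · · · █ ·
    · · · · █ ·
    · · · · · ·
    · · · · · ·
T3:
  2·area = 72  (B↔C swapped to make it positive)
  edge (4, 22)→(2, 16): d=(-2,-6) top-left  bias=+0
  edge (2, 16)→(10, 4): d=(8,-12) top-left  bias=+0
  edge (10, 4)→(4, 22): d=(-6,18) right/bottom  bias=-1
    (5,0)@(11, 1): e=[84,-12,0] → ·  [on edge]
    (4,3)@(9, 7): e=[60,12,0] → ·  [on edge]
    (3,4)@(7, 9): e=[44,4,24] → █
    (4,4)@(9, 9): e=[56,28,-12] → ·
    (3,5)@(7, 11): e=[40,20,12] → █
    (4,5)@(9, 11): e=[52,44,-24] → ·
    (0,6)@(1, 13): e=[0,-36,108] → ·  [on edge]
    (2,6)@(5, 13): e=[24,12,36] → █
    (3,6)@(7, 13): e=[36,36,0] → ·  [on edge]
    (1,7)@(3, 15): e=[8,4,60] → █
    (3,7)@(7, 15): e=[32,52,-12] → ·
    (1,8)@(3, 17): e=[4,20,48] → █
    (1,9)@(3, 19): e=[0,36,36] → █  [on edge]
    (2,9)@(5, 19): e=[12,60,0] → ·  [on edge]
  covered (8 px):
    · · · · · ·
    · · · · · ·
    · · · · · ·
    · · · · · ·
    · · · █ · ·
    · · · █ · ·
    · · █ · · ·
    · █ █ · · ·
    · █ █ · · ·
    · █ · · · ·
    · · · · · ·
    · · · · · ·

Answer: [22,34,8]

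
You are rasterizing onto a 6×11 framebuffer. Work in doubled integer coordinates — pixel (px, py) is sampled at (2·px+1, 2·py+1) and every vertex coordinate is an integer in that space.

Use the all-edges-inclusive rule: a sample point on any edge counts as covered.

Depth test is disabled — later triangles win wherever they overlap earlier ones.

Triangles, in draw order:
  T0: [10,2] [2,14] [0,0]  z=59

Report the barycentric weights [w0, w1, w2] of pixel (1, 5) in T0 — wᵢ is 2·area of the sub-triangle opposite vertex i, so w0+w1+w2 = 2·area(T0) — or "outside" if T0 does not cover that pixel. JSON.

T0:
  2·area = 136
  edge (10, 2)→(2, 14): d=(-8,12) inclusive
  edge (2, 14)→(0, 0): d=(-2,-14) inclusive
  edge (0, 0)→(10, 2): d=(10,2) inclusive
    (0,0)@(1, 1): e=[116,12,8] → X
    (1,0)@(3, 1): e=[92,40,4] → X
    (2,0)@(5, 1): e=[68,68,0] → X  [on edge]
    (3,0)@(7, 1): e=[44,96,-4] → .
    (0,1)@(1, 3): e=[100,8,28] → X
    (3,1)@(7, 3): e=[28,92,16] → X
    (4,1)@(9, 3): e=[4,120,12] → X
    (5,1)@(11, 3): e=[-20,148,8] → .
    (0,2)@(1, 5): e=[84,4,48] → X
    (4,2)@(9, 5): e=[-12,116,32] → .
    (0,3)@(1, 7): e=[68,0,68] → X  [on edge]
    (3,3)@(7, 7): e=[-4,84,56] → .
    (1,10)@(3, 21): e=[-68,0,204] → .  [on edge]
  covered (18 px):
    X X X . . .
    X X X X X .
    X X X X . .
    X X X . . .
    . X X . . .
    . X . . . .
    . . . . . .
    . . . . . .
    . . . . . .
    . . . . . .
    . . . . . .

Answer: [20,104,12]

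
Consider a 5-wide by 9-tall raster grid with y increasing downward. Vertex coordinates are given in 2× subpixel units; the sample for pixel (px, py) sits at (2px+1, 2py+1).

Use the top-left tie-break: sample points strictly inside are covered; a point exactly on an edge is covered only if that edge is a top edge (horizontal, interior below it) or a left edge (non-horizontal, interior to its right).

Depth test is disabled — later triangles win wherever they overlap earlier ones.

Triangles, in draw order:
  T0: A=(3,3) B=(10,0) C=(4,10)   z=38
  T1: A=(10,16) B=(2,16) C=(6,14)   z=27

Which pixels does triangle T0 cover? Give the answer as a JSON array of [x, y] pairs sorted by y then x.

T0:
  2·area = 52
  edge (3, 3)→(10, 0): d=(7,-3) top-left  bias=+0
  edge (10, 0)→(4, 10): d=(-6,10) right/bottom  bias=-1
  edge (4, 10)→(3, 3): d=(-1,-7) top-left  bias=+0
    (4,0)@(9, 1): e=[4,4,44] → #
    (1,1)@(3, 3): e=[0,52,0] → #  [on edge]
    (2,1)@(5, 3): e=[6,32,14] → #
    (3,1)@(7, 3): e=[12,12,28] → #
    (4,1)@(9, 3): e=[18,-8,42] → ·
    (1,2)@(3, 5): e=[14,40,-2] → ·
    (2,2)@(5, 5): e=[20,20,12] → #
    (3,2)@(7, 5): e=[26,0,26] → ·  [on edge]
    (2,3)@(5, 7): e=[34,8,10] → #
    (3,3)@(7, 7): e=[40,-12,24] → ·
    (2,4)@(5, 9): e=[48,-4,8] → ·
    (0,7)@(1, 15): e=[78,0,-26] → ·  [on edge]
    (2,8)@(5, 17): e=[104,-52,0] → ·  [on edge]
  covered (6 px):
    · · · · #
    · # # # ·
    · · # · ·
    · · # · ·
    · · · · ·
    · · · · ·
    · · · · ·
    · · · · ·
    · · · · ·
T1:
  2·area = 16
  edge (10, 16)→(2, 16): d=(-8,0) right/bottom  bias=-1
  edge (2, 16)→(6, 14): d=(4,-2) top-left  bias=+0
  edge (6, 14)→(10, 16): d=(4,2) right/bottom  bias=-1
    (2,7)@(5, 15): e=[8,2,6] → #
    (3,7)@(7, 15): e=[8,6,2] → #
    (4,7)@(9, 15): e=[8,10,-2] → ·
    (2,8)@(5, 17): e=[-8,10,14] → ·
    (3,8)@(7, 17): e=[-8,14,10] → ·
  covered (2 px):
    · · · · ·
    · · · · ·
    · · · · ·
    · · · · ·
    · · · · ·
    · · · · ·
    · · · · ·
    · · # # ·
    · · · · ·

Result: [[4,0],[1,1],[2,1],[3,1],[2,2],[2,3]]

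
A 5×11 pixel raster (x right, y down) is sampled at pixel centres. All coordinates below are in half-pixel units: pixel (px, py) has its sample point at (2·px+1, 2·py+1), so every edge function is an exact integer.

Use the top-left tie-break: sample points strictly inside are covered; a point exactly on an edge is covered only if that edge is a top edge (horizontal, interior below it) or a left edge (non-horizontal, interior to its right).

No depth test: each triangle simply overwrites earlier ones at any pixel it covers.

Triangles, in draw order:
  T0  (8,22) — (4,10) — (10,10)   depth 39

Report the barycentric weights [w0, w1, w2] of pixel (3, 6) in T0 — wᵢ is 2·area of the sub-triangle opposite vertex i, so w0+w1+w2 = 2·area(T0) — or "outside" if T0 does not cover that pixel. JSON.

T0:
  2·area = 72
  edge (8, 22)→(4, 10): d=(-4,-12) top-left  bias=+0
  edge (4, 10)→(10, 10): d=(6,0) top-left  bias=+0
  edge (10, 10)→(8, 22): d=(-2,12) right/bottom  bias=-1
    (0,0)@(1, 1): e=[0,-54,126] → ·  [on edge]
    (1,3)@(3, 7): e=[0,-18,90] → ·  [on edge]
    (2,5)@(5, 11): e=[8,6,58] → █
    (3,5)@(7, 11): e=[32,6,34] → █
    (4,5)@(9, 11): e=[56,6,10] → █
    (2,6)@(5, 13): e=[0,18,54] → █  [on edge]
    (2,7)@(5, 15): e=[-8,30,50] → ·
    (3,7)@(7, 15): e=[16,30,26] → █
    (3,8)@(7, 17): e=[8,42,22] → █
    (4,8)@(9, 17): e=[32,42,-2] → ·
    (3,9)@(7, 19): e=[0,54,18] → █  [on edge]
    (4,9)@(9, 19): e=[24,54,-6] → ·
  covered (10 px):
    · · · · ·
    · · · · ·
    · · · · ·
    · · · · ·
    · · · · ·
    · · █ █ █
    · · █ █ █
    · · · █ █
    · · · █ ·
    · · · █ ·
    · · · · ·

Final: [18,30,24]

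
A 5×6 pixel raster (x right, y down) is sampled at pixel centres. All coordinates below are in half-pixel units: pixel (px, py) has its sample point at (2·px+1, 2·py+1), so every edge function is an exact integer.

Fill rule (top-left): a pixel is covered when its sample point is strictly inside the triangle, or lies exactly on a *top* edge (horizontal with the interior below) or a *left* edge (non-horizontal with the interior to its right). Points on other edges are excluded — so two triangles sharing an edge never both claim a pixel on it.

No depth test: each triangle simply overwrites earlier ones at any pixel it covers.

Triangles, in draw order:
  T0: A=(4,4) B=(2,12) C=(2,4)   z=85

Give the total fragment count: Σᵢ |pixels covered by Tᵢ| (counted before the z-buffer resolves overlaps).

T0:
  2·area = 16
  edge (4, 4)→(2, 12): d=(-2,8) right/bottom  bias=-1
  edge (2, 12)→(2, 4): d=(0,-8) top-left  bias=+0
  edge (2, 4)→(4, 4): d=(2,0) top-left  bias=+0
    (1,2)@(3, 5): e=[6,8,2] → █
    (2,2)@(5, 5): e=[-10,24,2] → ·
    (1,3)@(3, 7): e=[2,8,6] → █
    (2,3)@(5, 7): e=[-14,24,6] → ·
    (1,4)@(3, 9): e=[-2,8,10] → ·
  covered (2 px):
    · · · · ·
    · · · · ·
    · █ · · ·
    · █ · · ·
    · · · · ·
    · · · · ·

Answer: 2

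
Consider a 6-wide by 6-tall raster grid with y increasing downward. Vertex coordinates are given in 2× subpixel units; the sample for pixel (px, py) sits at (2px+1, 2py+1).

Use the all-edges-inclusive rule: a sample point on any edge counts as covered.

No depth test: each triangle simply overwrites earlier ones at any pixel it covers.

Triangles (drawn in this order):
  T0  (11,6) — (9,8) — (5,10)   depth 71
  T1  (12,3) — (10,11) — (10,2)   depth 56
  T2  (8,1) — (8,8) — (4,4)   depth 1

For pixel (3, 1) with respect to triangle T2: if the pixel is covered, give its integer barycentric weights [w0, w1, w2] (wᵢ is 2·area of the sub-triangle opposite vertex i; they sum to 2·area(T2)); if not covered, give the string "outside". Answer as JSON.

T0:
  2·area = 4
  edge (11, 6)→(9, 8): d=(-2,2) inclusive
  edge (9, 8)→(5, 10): d=(-4,2) inclusive
  edge (5, 10)→(11, 6): d=(6,-4) inclusive
    (5,3)@(11, 7): e=[-2,0,6] → ·  [on edge]
    (3,4)@(7, 9): e=[2,0,2] → █  [on edge]
    (4,4)@(9, 9): e=[-2,-4,10] → ·
    (1,5)@(3, 11): e=[6,0,-2] → ·  [on edge]
    (3,5)@(7, 11): e=[-2,-8,14] → ·
  covered (1 px):
    · · · · · ·
    · · · · · ·
    · · · · · ·
    · · · · · ·
    · · · █ · ·
    · · · · · ·
T1:
  2·area = 18
  edge (12, 3)→(10, 11): d=(-2,8) inclusive
  edge (10, 11)→(10, 2): d=(0,-9) inclusive
  edge (10, 2)→(12, 3): d=(2,1) inclusive
    (5,1)@(11, 3): e=[8,9,1] → █
    (5,2)@(11, 5): e=[4,9,5] → █
    (5,3)@(11, 7): e=[0,9,9] → █  [on edge]
    (5,4)@(11, 9): e=[-4,9,13] → ·
  covered (3 px):
    · · · · · ·
    · · · · · █
    · · · · · █
    · · · · · █
    · · · · · ·
    · · · · · ·
T2:
  2·area = 28
  edge (8, 1)→(8, 8): d=(0,7) inclusive
  edge (8, 8)→(4, 4): d=(-4,-4) inclusive
  edge (4, 4)→(8, 1): d=(4,-3) inclusive
    (0,0)@(1, 1): e=[49,0,-21] → ·  [on edge]
    (1,1)@(3, 3): e=[35,0,-7] → ·  [on edge]
    (3,1)@(7, 3): e=[7,16,5] → █
    (4,1)@(9, 3): e=[-7,24,11] → ·
    (2,2)@(5, 5): e=[21,0,7] → █  [on edge]
    (4,2)@(9, 5): e=[-7,16,19] → ·
    (2,3)@(5, 7): e=[21,-8,15] → ·
    (3,3)@(7, 7): e=[7,0,21] → █  [on edge]
    (4,3)@(9, 7): e=[-7,8,27] → ·
    (3,4)@(7, 9): e=[7,-8,29] → ·
    (4,4)@(9, 9): e=[-7,0,35] → ·  [on edge]
    (5,5)@(11, 11): e=[-21,0,49] → ·  [on edge]
  covered (4 px):
    · · · · · ·
    · · · █ · ·
    · · █ █ · ·
    · · · █ · ·
    · · · · · ·
    · · · · · ·

Result: [16,5,7]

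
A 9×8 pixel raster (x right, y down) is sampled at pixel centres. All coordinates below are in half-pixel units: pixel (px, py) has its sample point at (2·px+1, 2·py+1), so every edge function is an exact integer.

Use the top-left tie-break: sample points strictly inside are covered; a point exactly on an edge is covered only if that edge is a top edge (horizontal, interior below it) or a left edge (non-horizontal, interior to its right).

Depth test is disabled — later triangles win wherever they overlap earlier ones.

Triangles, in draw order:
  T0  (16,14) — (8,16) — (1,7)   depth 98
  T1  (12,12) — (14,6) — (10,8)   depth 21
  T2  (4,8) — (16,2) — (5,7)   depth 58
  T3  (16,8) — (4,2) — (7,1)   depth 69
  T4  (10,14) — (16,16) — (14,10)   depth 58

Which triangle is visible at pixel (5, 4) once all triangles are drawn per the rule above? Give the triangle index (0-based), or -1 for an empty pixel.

T0:
  2·area = 86
  edge (16, 14)→(8, 16): d=(-8,2) right/bottom  bias=-1
  edge (8, 16)→(1, 7): d=(-7,-9) top-left  bias=+0
  edge (1, 7)→(16, 14): d=(15,7) right/bottom  bias=-1
    (0,3)@(1, 7): e=[86,0,0] → ·  [on edge]
    (1,4)@(3, 9): e=[66,4,16] → █
    (2,4)@(5, 9): e=[62,22,2] → █
    (3,4)@(7, 9): e=[58,40,-12] → ·
    (1,5)@(3, 11): e=[50,-10,46] → ·
    (2,5)@(5, 11): e=[46,8,32] → █
    (3,5)@(7, 11): e=[42,26,18] → █
    (4,5)@(9, 11): e=[38,44,4] → █
    (5,5)@(11, 11): e=[34,62,-10] → ·
    (2,6)@(5, 13): e=[30,-6,62] → ·
    (3,6)@(7, 13): e=[26,12,48] → █
    (5,6)@(11, 13): e=[18,48,20] → █
  covered (11 px):
    · · · · · · · · ·
    · · · · · · · · ·
    · · · · · · · · ·
    · · · · · · · · ·
    · █ █ · · · · · ·
    · · █ █ █ · · · ·
    · · · █ █ █ █ · ·
    · · · · █ █ · · ·
T1:
  2·area = 20  (B↔C swapped to make it positive)
  edge (12, 12)→(10, 8): d=(-2,-4) top-left  bias=+0
  edge (10, 8)→(14, 6): d=(4,-2) top-left  bias=+0
  edge (14, 6)→(12, 12): d=(-2,6) right/bottom  bias=-1
    (7,1)@(15, 3): e=[30,-10,0] → ·  [on edge]
    (6,3)@(13, 7): e=[14,2,4] → █
    (7,3)@(15, 7): e=[22,6,-8] → ·
    (5,4)@(11, 9): e=[2,6,12] → █
    (6,4)@(13, 9): e=[10,10,0] → ·  [on edge]
    (5,5)@(11, 11): e=[-2,14,8] → ·
    (5,7)@(11, 15): e=[-10,30,0] → ·  [on edge]
  covered (2 px):
    · · · · · · · · ·
    · · · · · · · · ·
    · · · · · · · · ·
    · · · · · · █ · ·
    · · · · · █ · · ·
    · · · · · · · · ·
    · · · · · · · · ·
    · · · · · · · · ·
T2:
  2·area = 6  (B↔C swapped to make it positive)
  edge (4, 8)→(5, 7): d=(1,-1) top-left  bias=+0
  edge (5, 7)→(16, 2): d=(11,-5) top-left  bias=+0
  edge (16, 2)→(4, 8): d=(-12,6) right/bottom  bias=-1
    (5,0)@(11, 1): e=[0,-36,42] → ·  [on edge]
    (4,1)@(9, 3): e=[0,-24,30] → ·  [on edge]
    (3,2)@(7, 5): e=[0,-12,18] → ·  [on edge]
    (2,3)@(5, 7): e=[0,0,6] → █  [on edge]
    (3,3)@(7, 7): e=[2,10,-6] → ·
    (1,4)@(3, 9): e=[0,12,-6] → ·  [on edge]
    (2,4)@(5, 9): e=[2,22,-18] → ·
    (0,5)@(1, 11): e=[0,24,-18] → ·  [on edge]
  covered (1 px):
    · · · · · · · · ·
    · · · · · · · · ·
    · · · · · · · · ·
    · · █ · · · · · ·
    · · · · · · · · ·
    · · · · · · · · ·
    · · · · · · · · ·
    · · · · · · · · ·
T3:
  2·area = 30
  edge (16, 8)→(4, 2): d=(-12,-6) top-left  bias=+0
  edge (4, 2)→(7, 1): d=(3,-1) top-left  bias=+0
  edge (7, 1)→(16, 8): d=(9,7) right/bottom  bias=-1
    (3,0)@(7, 1): e=[30,0,0] → ·  [on edge]
    (0,1)@(1, 3): e=[-30,0,60] → ·  [on edge]
    (3,1)@(7, 3): e=[6,6,18] → █
    (4,1)@(9, 3): e=[18,8,4] → █
    (5,1)@(11, 3): e=[30,10,-10] → ·
    (3,2)@(7, 5): e=[-18,12,36] → ·
    (4,2)@(9, 5): e=[-6,14,22] → ·
    (5,2)@(11, 5): e=[6,16,8] → █
    (6,2)@(13, 5): e=[18,18,-6] → ·
    (5,3)@(11, 7): e=[-18,22,26] → ·
  covered (3 px):
    · · · · · · · · ·
    · · · █ █ · · · ·
    · · · · · █ · · ·
    · · · · · · · · ·
    · · · · · · · · ·
    · · · · · · · · ·
    · · · · · · · · ·
    · · · · · · · · ·
T4:
  2·area = 32  (B↔C swapped to make it positive)
  edge (10, 14)→(14, 10): d=(4,-4) top-left  bias=+0
  edge (14, 10)→(16, 16): d=(2,6) right/bottom  bias=-1
  edge (16, 16)→(10, 14): d=(-6,-2) top-left  bias=+0
    (5,0)@(11, 1): e=[-48,0,80] → ·  [on edge]
    (6,3)@(13, 7): e=[-16,0,48] → ·  [on edge]
    (8,3)@(17, 7): e=[0,-24,56] → ·  [on edge]
    (7,4)@(15, 9): e=[0,-8,40] → ·  [on edge]
    (0,5)@(1, 11): e=[-48,80,0] → ·  [on edge]
    (6,5)@(13, 11): e=[0,8,24] → █  [on edge]
    (7,5)@(15, 11): e=[8,-4,28] → ·
    (3,6)@(7, 13): e=[-16,48,0] → ·  [on edge]
    (5,6)@(11, 13): e=[0,24,8] → █  [on edge]
    (7,6)@(15, 13): e=[16,0,16] → ·  [on edge]
    (4,7)@(9, 15): e=[0,40,-8] → ·  [on edge]
    (5,7)@(11, 15): e=[8,28,-4] → ·
    (6,7)@(13, 15): e=[16,16,0] → █  [on edge]
  covered (5 px):
    · · · · · · · · ·
    · · · · · · · · ·
    · · · · · · · · ·
    · · · · · · · · ·
    · · · · · · · · ·
    · · · · · · █ · ·
    · · · · · █ █ · ·
    · · · · · · █ █ ·

Z-buffer (winner per pixel, '.' = empty):
  . . . . . . . . .
  . . . 3 3 . . . .
  . . . . . 3 . . .
  . . 2 . . . 1 . .
  . 0 0 . . 1 . . .
  . . 0 0 0 . 4 . .
  . . . 0 0 4 4 . .
  . . . . 0 0 4 4 .

Result: 1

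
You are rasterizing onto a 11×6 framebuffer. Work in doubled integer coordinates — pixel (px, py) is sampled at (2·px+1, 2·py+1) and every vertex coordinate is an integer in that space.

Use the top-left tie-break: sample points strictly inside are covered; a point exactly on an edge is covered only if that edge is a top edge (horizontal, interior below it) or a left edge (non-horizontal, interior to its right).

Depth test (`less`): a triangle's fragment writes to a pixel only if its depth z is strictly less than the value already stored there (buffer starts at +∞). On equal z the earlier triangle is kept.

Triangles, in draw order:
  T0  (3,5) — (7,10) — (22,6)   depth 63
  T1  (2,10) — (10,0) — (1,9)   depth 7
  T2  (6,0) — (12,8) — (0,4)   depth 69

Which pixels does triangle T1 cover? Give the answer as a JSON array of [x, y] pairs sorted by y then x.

T0:
  2·area = 91  (B↔C swapped to make it positive)
  edge (3, 5)→(22, 6): d=(19,1) right/bottom  bias=-1
  edge (22, 6)→(7, 10): d=(-15,4) right/bottom  bias=-1
  edge (7, 10)→(3, 5): d=(-4,-5) top-left  bias=+0
    (1,2)@(3, 5): e=[0,91,0] → ·  [on edge]
    (2,3)@(5, 7): e=[36,53,2] → #
    (3,3)@(7, 7): e=[34,45,12] → #
    (4,3)@(9, 7): e=[32,37,22] → #
    (5,3)@(11, 7): e=[30,29,32] → #
    (6,3)@(13, 7): e=[28,21,42] → #
    (7,3)@(15, 7): e=[26,13,52] → #
    (8,3)@(17, 7): e=[24,5,62] → #
    (9,3)@(19, 7): e=[22,-3,72] → ·
    (2,4)@(5, 9): e=[74,23,-6] → ·
    (3,4)@(7, 9): e=[72,15,4] → #
    (5,4)@(11, 9): e=[68,-1,24] → ·
  covered (9 px):
    · · · · · · · · · · ·
    · · · · · · · · · · ·
    · · · · · · · · · · ·
    · · # # # # # # # · ·
    · · · # # · · · · · ·
    · · · · · · · · · · ·
T1:
  2·area = 18  (B↔C swapped to make it positive)
  edge (2, 10)→(1, 9): d=(-1,-1) top-left  bias=+0
  edge (1, 9)→(10, 0): d=(9,-9) top-left  bias=+0
  edge (10, 0)→(2, 10): d=(-8,10) right/bottom  bias=-1
    (4,0)@(9, 1): e=[16,0,2] → #  [on edge]
    (5,0)@(11, 1): e=[18,18,-18] → ·
    (3,1)@(7, 3): e=[12,0,6] → #  [on edge]
    (4,1)@(9, 3): e=[14,18,-14] → ·
    (2,2)@(5, 5): e=[8,0,10] → #  [on edge]
    (3,2)@(7, 5): e=[10,18,-10] → ·
    (1,3)@(3, 7): e=[4,0,14] → #  [on edge]
    (2,3)@(5, 7): e=[6,18,-6] → ·
    (0,4)@(1, 9): e=[0,0,18] → #  [on edge]
    (1,4)@(3, 9): e=[2,18,-2] → ·
    (0,5)@(1, 11): e=[-2,18,2] → ·
    (1,5)@(3, 11): e=[0,36,-18] → ·  [on edge]
  covered (5 px):
    · · · · # · · · · · ·
    · · · # · · · · · · ·
    · · # · · · · · · · ·
    · # · · · · · · · · ·
    # · · · · · · · · · ·
    · · · · · · · · · · ·
T2:
  2·area = 72
  edge (6, 0)→(12, 8): d=(6,8) right/bottom  bias=-1
  edge (12, 8)→(0, 4): d=(-12,-4) top-left  bias=+0
  edge (0, 4)→(6, 0): d=(6,-4) top-left  bias=+0
    (2,0)@(5, 1): e=[14,56,2] → #
    (3,0)@(7, 1): e=[-2,64,10] → ·
    (1,1)@(3, 3): e=[42,24,6] → #
    (3,1)@(7, 3): e=[10,40,22] → #
    (4,1)@(9, 3): e=[-6,48,30] → ·
    (1,2)@(3, 5): e=[54,0,18] → #  [on edge]
    (4,2)@(9, 5): e=[6,24,42] → #
    (5,2)@(11, 5): e=[-10,32,50] → ·
    (1,3)@(3, 7): e=[66,-24,30] → ·
    (2,3)@(5, 7): e=[50,-16,38] → ·
    (3,3)@(7, 7): e=[34,-8,46] → ·
    (4,3)@(9, 7): e=[18,0,54] → #  [on edge]
    (7,4)@(15, 9): e=[-18,0,90] → ·  [on edge]
    (10,5)@(21, 11): e=[-54,0,126] → ·  [on edge]
  covered (10 px):
    · · # · · · · · · · ·
    · # # # · · · · · · ·
    · # # # # · · · · · ·
    · · · · # # · · · · ·
    · · · · · · · · · · ·
    · · · · · · · · · · ·

Final: [[4,0],[3,1],[2,2],[1,3],[0,4]]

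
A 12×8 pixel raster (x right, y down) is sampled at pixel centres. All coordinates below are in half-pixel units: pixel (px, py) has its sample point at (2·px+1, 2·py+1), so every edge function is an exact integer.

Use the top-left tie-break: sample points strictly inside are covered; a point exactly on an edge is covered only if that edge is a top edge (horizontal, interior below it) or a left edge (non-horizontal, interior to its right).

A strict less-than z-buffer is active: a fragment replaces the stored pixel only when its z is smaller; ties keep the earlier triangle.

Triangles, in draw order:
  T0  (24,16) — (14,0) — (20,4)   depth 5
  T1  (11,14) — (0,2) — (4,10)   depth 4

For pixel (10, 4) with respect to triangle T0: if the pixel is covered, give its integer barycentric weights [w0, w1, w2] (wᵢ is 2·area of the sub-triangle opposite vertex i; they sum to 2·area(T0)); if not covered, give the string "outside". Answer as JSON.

T0:
  2·area = 56
  edge (24, 16)→(14, 0): d=(-10,-16) top-left  bias=+0
  edge (14, 0)→(20, 4): d=(6,4) right/bottom  bias=-1
  edge (20, 4)→(24, 16): d=(4,12) right/bottom  bias=-1
    (7,0)@(15, 1): e=[6,2,48] → █
    (8,0)@(17, 1): e=[38,-6,24] → ·
    (9,0)@(19, 1): e=[70,-14,0] → ·  [on edge]
    (7,1)@(15, 3): e=[-14,14,56] → ·
    (8,1)@(17, 3): e=[18,6,32] → █
    (9,1)@(19, 3): e=[50,-2,8] → ·
    (8,2)@(17, 5): e=[-2,18,40] → ·
    (9,2)@(19, 5): e=[30,10,16] → █
    (10,2)@(21, 5): e=[62,2,-8] → ·
    (9,3)@(19, 7): e=[10,22,24] → █
    (10,3)@(21, 7): e=[42,14,0] → ·  [on edge]
    (9,4)@(19, 9): e=[-10,34,32] → ·
    (11,6)@(23, 13): e=[14,42,0] → ·  [on edge]
  covered (6 px):
    · · · · · · · █ · · · ·
    · · · · · · · · █ · · ·
    · · · · · · · · · █ · ·
    · · · · · · · · · █ · ·
    · · · · · · · · · · █ ·
    · · · · · · · · · · █ ·
    · · · · · · · · · · · ·
    · · · · · · · · · · · ·
T1:
  2·area = 40  (B↔C swapped to make it positive)
  edge (11, 14)→(4, 10): d=(-7,-4) top-left  bias=+0
  edge (4, 10)→(0, 2): d=(-4,-8) top-left  bias=+0
  edge (0, 2)→(11, 14): d=(11,12) right/bottom  bias=-1
    (1,3)@(3, 7): e=[17,4,19] → █
    (2,3)@(5, 7): e=[25,20,-5] → ·
    (1,4)@(3, 9): e=[3,-4,41] → ·
    (2,4)@(5, 9): e=[11,12,17] → █
    (3,4)@(7, 9): e=[19,28,-7] → ·
    (2,5)@(5, 11): e=[-3,4,39] → ·
    (3,5)@(7, 11): e=[5,20,15] → █
    (4,5)@(9, 11): e=[13,36,-9] → ·
    (3,6)@(7, 13): e=[-9,12,37] → ·
  covered (3 px):
    · · · · · · · · · · · ·
    · · · · · · · · · · · ·
    · · · · · · · · · · · ·
    · █ · · · · · · · · · ·
    · · █ · · · · · · · · ·
    · · · █ · · · · · · · ·
    · · · · · · · · · · · ·
    · · · · · · · · · · · ·

Answer: [26,8,22]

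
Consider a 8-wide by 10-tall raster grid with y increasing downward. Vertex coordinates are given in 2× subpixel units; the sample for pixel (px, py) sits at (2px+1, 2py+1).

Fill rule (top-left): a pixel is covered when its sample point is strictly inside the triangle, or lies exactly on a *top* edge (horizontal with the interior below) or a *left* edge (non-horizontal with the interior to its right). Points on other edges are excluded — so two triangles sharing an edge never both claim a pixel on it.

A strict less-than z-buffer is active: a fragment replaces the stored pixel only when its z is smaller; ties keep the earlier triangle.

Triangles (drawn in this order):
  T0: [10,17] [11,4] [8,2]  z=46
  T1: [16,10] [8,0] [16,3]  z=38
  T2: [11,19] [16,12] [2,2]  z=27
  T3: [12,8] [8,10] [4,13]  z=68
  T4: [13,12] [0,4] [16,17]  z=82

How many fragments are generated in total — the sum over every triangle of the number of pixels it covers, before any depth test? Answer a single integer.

T0:
  2·area = 41  (B↔C swapped to make it positive)
  edge (10, 17)→(8, 2): d=(-2,-15) top-left  bias=+0
  edge (8, 2)→(11, 4): d=(3,2) right/bottom  bias=-1
  edge (11, 4)→(10, 17): d=(-1,13) right/bottom  bias=-1
    (4,1)@(9, 3): e=[13,1,27] → █
    (5,1)@(11, 3): e=[43,-3,1] → ·
    (4,2)@(9, 5): e=[9,7,25] → █
    (5,2)@(11, 5): e=[39,3,-1] → ·
    (4,3)@(9, 7): e=[5,13,23] → █
    (5,3)@(11, 7): e=[35,9,-3] → ·
    (4,4)@(9, 9): e=[1,19,21] → █
    (5,4)@(11, 9): e=[31,15,-5] → ·
    (4,5)@(9, 11): e=[-3,25,19] → ·
  covered (4 px):
    · · · · · · · ·
    · · · · █ · · ·
    · · · · █ · · ·
    · · · · █ · · ·
    · · · · █ · · ·
    · · · · · · · ·
    · · · · · · · ·
    · · · · · · · ·
    · · · · · · · ·
    · · · · · · · ·
T1:
  2·area = 56
  edge (16, 10)→(8, 0): d=(-8,-10) top-left  bias=+0
  edge (8, 0)→(16, 3): d=(8,3) right/bottom  bias=-1
  edge (16, 3)→(16, 10): d=(0,7) right/bottom  bias=-1
    (4,0)@(9, 1): e=[2,5,49] → █
    (5,0)@(11, 1): e=[22,-1,35] → ·
    (4,1)@(9, 3): e=[-14,21,49] → ·
    (5,1)@(11, 3): e=[6,15,35] → █
    (6,1)@(13, 3): e=[26,9,21] → █
    (7,1)@(15, 3): e=[46,3,7] → █
    (5,2)@(11, 5): e=[-10,31,35] → ·
    (6,2)@(13, 5): e=[10,25,21] → █
    (6,3)@(13, 7): e=[-6,41,21] → ·
    (7,3)@(15, 7): e=[14,35,7] → █
    (7,4)@(15, 9): e=[-2,51,7] → ·
  covered (7 px):
    · · · · █ · · ·
    · · · · · █ █ █
    · · · · · · █ █
    · · · · · · · █
    · · · · · · · ·
    · · · · · · · ·
    · · · · · · · ·
    · · · · · · · ·
    · · · · · · · ·
    · · · · · · · ·
T2:
  2·area = 148  (B↔C swapped to make it positive)
  edge (11, 19)→(2, 2): d=(-9,-17) top-left  bias=+0
  edge (2, 2)→(16, 12): d=(14,10) right/bottom  bias=-1
  edge (16, 12)→(11, 19): d=(-5,7) right/bottom  bias=-1
    (1,1)@(3, 3): e=[8,4,136] → █
    (2,1)@(5, 3): e=[42,-16,122] → ·
    (1,2)@(3, 5): e=[-10,32,126] → ·
    (2,2)@(5, 5): e=[24,12,112] → █
    (3,2)@(7, 5): e=[58,-8,98] → ·
    (2,3)@(5, 7): e=[6,40,102] → █
    (3,3)@(7, 7): e=[40,20,88] → █
    (4,3)@(9, 7): e=[74,0,74] → ·  [on edge]
    (2,4)@(5, 9): e=[-12,68,92] → ·
    (3,4)@(7, 9): e=[22,48,78] → █
    (4,4)@(9, 9): e=[56,28,64] → █
    (5,4)@(11, 9): e=[90,8,50] → █
    (5,9)@(11, 19): e=[0,148,0] → ·  [on edge]
  covered (19 px):
    · · · · · · · ·
    · █ · · · · · ·
    · · █ · · · · ·
    · · █ █ · · · ·
    · · · █ █ █ · ·
    · · · █ █ █ █ ·
    · · · · █ █ █ █
    · · · · █ █ █ ·
    · · · · · █ · ·
    · · · · · · · ·
T3:
  2·area = 4  (B↔C swapped to make it positive)
  edge (12, 8)→(4, 13): d=(-8,5) right/bottom  bias=-1
  edge (4, 13)→(8, 10): d=(4,-3) top-left  bias=+0
  edge (8, 10)→(12, 8): d=(4,-2) top-left  bias=+0
    (3,5)@(7, 11): e=[1,1,2] → █
    (4,5)@(9, 11): e=[-9,7,6] → ·
    (3,6)@(7, 13): e=[-15,9,10] → ·
  covered (1 px):
    · · · · · · · ·
    · · · · · · · ·
    · · · · · · · ·
    · · · · · · · ·
    · · · · · · · ·
    · · · █ · · · ·
    · · · · · · · ·
    · · · · · · · ·
    · · · · · · · ·
    · · · · · · · ·
T4:
  2·area = 41  (B↔C swapped to make it positive)
  edge (13, 12)→(16, 17): d=(3,5) right/bottom  bias=-1
  edge (16, 17)→(0, 4): d=(-16,-13) top-left  bias=+0
  edge (0, 4)→(13, 12): d=(13,8) right/bottom  bias=-1
    (3,4)@(7, 9): e=[21,11,9] → █
    (4,4)@(9, 9): e=[11,37,-7] → ·
    (3,5)@(7, 11): e=[27,-21,35] → ·
    (4,5)@(9, 11): e=[17,5,19] → █
    (5,5)@(11, 11): e=[7,31,3] → █
    (6,5)@(13, 11): e=[-3,57,-13] → ·
    (4,6)@(9, 13): e=[23,-27,45] → ·
    (5,6)@(11, 13): e=[13,-1,29] → ·
    (6,6)@(13, 13): e=[3,25,13] → █
    (7,6)@(15, 13): e=[-7,51,-3] → ·
    (6,7)@(13, 15): e=[9,-7,39] → ·
  covered (4 px):
    · · · · · · · ·
    · · · · · · · ·
    · · · · · · · ·
    · · · · · · · ·
    · · · █ · · · ·
    · · · · █ █ · ·
    · · · · · · █ ·
    · · · · · · · ·
    · · · · · · · ·
    · · · · · · · ·

Answer: 35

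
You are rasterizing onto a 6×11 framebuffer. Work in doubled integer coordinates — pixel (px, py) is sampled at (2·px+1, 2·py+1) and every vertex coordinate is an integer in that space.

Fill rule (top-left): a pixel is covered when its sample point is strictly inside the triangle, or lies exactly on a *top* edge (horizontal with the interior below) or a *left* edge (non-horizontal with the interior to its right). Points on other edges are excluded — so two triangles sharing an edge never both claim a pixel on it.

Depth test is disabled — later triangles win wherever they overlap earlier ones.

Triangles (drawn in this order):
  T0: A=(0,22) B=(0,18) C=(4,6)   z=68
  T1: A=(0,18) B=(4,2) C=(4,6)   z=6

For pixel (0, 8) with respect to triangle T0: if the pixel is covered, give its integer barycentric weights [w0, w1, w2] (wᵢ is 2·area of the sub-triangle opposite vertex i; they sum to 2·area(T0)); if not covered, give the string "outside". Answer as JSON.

T0:
  2·area = 16
  edge (0, 22)→(0, 18): d=(0,-4) top-left  bias=+0
  edge (0, 18)→(4, 6): d=(4,-12) top-left  bias=+0
  edge (4, 6)→(0, 22): d=(-4,16) right/bottom  bias=-1
    (2,1)@(5, 3): e=[20,0,-4] → ·  [on edge]
    (1,4)@(3, 9): e=[12,0,4] → #  [on edge]
    (2,4)@(5, 9): e=[20,24,-28] → ·
    (1,5)@(3, 11): e=[12,8,-4] → ·
    (0,7)@(1, 15): e=[4,0,12] → #  [on edge]
    (1,7)@(3, 15): e=[12,24,-20] → ·
    (0,8)@(1, 17): e=[4,8,4] → #
    (1,8)@(3, 17): e=[12,32,-28] → ·
    (0,9)@(1, 19): e=[4,16,-4] → ·
  covered (3 px):
    · · · · · ·
    · · · · · ·
    · · · · · ·
    · · · · · ·
    · # · · · ·
    · · · · · ·
    · · · · · ·
    # · · · · ·
    # · · · · ·
    · · · · · ·
    · · · · · ·
T1:
  2·area = 16
  edge (0, 18)→(4, 2): d=(4,-16) top-left  bias=+0
  edge (4, 2)→(4, 6): d=(0,4) right/bottom  bias=-1
  edge (4, 6)→(0, 18): d=(-4,12) right/bottom  bias=-1
    (2,1)@(5, 3): e=[20,-4,0] → ·  [on edge]
    (1,3)@(3, 7): e=[4,4,8] → #
    (2,3)@(5, 7): e=[36,-4,-16] → ·
    (1,4)@(3, 9): e=[12,4,0] → ·  [on edge]
    (0,7)@(1, 15): e=[4,12,0] → ·  [on edge]
  covered (1 px):
    · · · · · ·
    · · · · · ·
    · · · · · ·
    · # · · · ·
    · · · · · ·
    · · · · · ·
    · · · · · ·
    · · · · · ·
    · · · · · ·
    · · · · · ·
    · · · · · ·

Final: [8,4,4]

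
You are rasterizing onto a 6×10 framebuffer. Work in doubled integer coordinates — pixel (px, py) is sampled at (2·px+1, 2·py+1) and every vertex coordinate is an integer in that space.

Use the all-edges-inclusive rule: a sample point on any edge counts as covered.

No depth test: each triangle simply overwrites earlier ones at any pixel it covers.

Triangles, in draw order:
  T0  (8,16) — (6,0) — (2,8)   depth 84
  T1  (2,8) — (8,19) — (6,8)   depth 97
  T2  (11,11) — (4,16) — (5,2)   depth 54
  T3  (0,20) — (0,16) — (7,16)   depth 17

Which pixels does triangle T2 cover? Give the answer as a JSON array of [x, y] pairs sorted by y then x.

T0:
  2·area = 80  (B↔C swapped to make it positive)
  edge (8, 16)→(2, 8): d=(-6,-8) inclusive
  edge (2, 8)→(6, 0): d=(4,-8) inclusive
  edge (6, 0)→(8, 16): d=(2,16) inclusive
    (2,1)@(5, 3): e=[54,4,22] → #
    (3,1)@(7, 3): e=[70,20,-10] → ·
    (2,2)@(5, 5): e=[42,12,26] → #
    (3,2)@(7, 5): e=[58,28,-6] → ·
    (1,3)@(3, 7): e=[14,4,62] → #
    (3,3)@(7, 7): e=[46,36,-2] → ·
    (1,4)@(3, 9): e=[2,12,66] → #
    (3,4)@(7, 9): e=[34,44,2] → #
    (4,4)@(9, 9): e=[50,60,-30] → ·
    (1,5)@(3, 11): e=[-10,20,70] → ·
    (2,5)@(5, 11): e=[6,36,38] → #
    (4,5)@(9, 11): e=[38,68,-26] → ·
  covered (10 px):
    · · · · · ·
    · · # · · ·
    · · # · · ·
    · # # · · ·
    · # # # · ·
    · · # # · ·
    · · · # · ·
    · · · · · ·
    · · · · · ·
    · · · · · ·
T1:
  2·area = 44  (B↔C swapped to make it positive)
  edge (2, 8)→(6, 8): d=(4,0) inclusive
  edge (6, 8)→(8, 19): d=(2,11) inclusive
  edge (8, 19)→(2, 8): d=(-6,-11) inclusive
    (1,4)@(3, 9): e=[4,35,5] → #
    (2,4)@(5, 9): e=[4,13,27] → #
    (3,4)@(7, 9): e=[4,-9,49] → ·
    (1,5)@(3, 11): e=[12,39,-7] → ·
    (2,5)@(5, 11): e=[12,17,15] → #
    (3,5)@(7, 11): e=[12,-5,37] → ·
    (2,6)@(5, 13): e=[20,21,3] → #
    (3,6)@(7, 13): e=[20,-1,25] → ·
    (2,7)@(5, 15): e=[28,25,-9] → ·
    (3,7)@(7, 15): e=[28,3,13] → #
    (4,7)@(9, 15): e=[28,-19,35] → ·
    (3,8)@(7, 17): e=[36,7,1] → #
  covered (6 px):
    · · · · · ·
    · · · · · ·
    · · · · · ·
    · · · · · ·
    · # # · · ·
    · · # · · ·
    · · # · · ·
    · · · # · ·
    · · · # · ·
    · · · · · ·
T2:
  2·area = 93
  edge (11, 11)→(4, 16): d=(-7,5) inclusive
  edge (4, 16)→(5, 2): d=(1,-14) inclusive
  edge (5, 2)→(11, 11): d=(6,9) inclusive
    (2,1)@(5, 3): e=[86,1,6] → #
    (3,1)@(7, 3): e=[76,29,-12] → ·
    (2,2)@(5, 5): e=[72,3,18] → #
    (3,2)@(7, 5): e=[62,31,0] → #  [on edge]
    (4,2)@(9, 5): e=[52,59,-18] → ·
    (2,3)@(5, 7): e=[58,5,30] → #
    (4,3)@(9, 7): e=[38,61,-6] → ·
    (2,4)@(5, 9): e=[44,7,42] → #
    (4,4)@(9, 9): e=[24,63,6] → #
    (5,4)@(11, 9): e=[14,91,-12] → ·
    (2,5)@(5, 11): e=[30,9,54] → #
    (5,5)@(11, 11): e=[0,93,0] → #  [on edge]
  covered (15 px):
    · · · · · ·
    · · # · · ·
    · · # # · ·
    · · # # · ·
    · · # # # ·
    · · # # # #
    · · # # · ·
    · · # · · ·
    · · · · · ·
    · · · · · ·
T3:
  2·area = 28
  edge (0, 20)→(0, 16): d=(0,-4) inclusive
  edge (0, 16)→(7, 16): d=(7,0) inclusive
  edge (7, 16)→(0, 20): d=(-7,4) inclusive
    (0,8)@(1, 17): e=[4,7,17] → #
    (1,8)@(3, 17): e=[12,7,9] → #
    (2,8)@(5, 17): e=[20,7,1] → #
    (3,8)@(7, 17): e=[28,7,-7] → ·
    (0,9)@(1, 19): e=[4,21,3] → #
    (1,9)@(3, 19): e=[12,21,-5] → ·
    (2,9)@(5, 19): e=[20,21,-13] → ·
  covered (4 px):
    · · · · · ·
    · · · · · ·
    · · · · · ·
    · · · · · ·
    · · · · · ·
    · · · · · ·
    · · · · · ·
    · · · · · ·
    # # # · · ·
    # · · · · ·

Result: [[2,1],[2,2],[3,2],[2,3],[3,3],[2,4],[3,4],[4,4],[2,5],[3,5],[4,5],[5,5],[2,6],[3,6],[2,7]]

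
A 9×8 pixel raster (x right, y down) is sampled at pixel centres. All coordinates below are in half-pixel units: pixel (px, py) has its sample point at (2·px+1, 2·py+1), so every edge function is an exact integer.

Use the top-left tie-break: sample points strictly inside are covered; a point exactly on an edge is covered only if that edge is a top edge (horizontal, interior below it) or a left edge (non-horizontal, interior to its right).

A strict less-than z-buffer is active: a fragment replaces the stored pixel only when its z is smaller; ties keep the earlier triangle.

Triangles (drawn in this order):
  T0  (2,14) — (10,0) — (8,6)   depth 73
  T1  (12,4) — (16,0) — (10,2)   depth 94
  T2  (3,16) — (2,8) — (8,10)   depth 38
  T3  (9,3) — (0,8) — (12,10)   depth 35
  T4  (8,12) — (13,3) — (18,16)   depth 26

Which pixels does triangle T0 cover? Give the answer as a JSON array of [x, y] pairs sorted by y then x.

T0:
  2·area = 20
  edge (2, 14)→(10, 0): d=(8,-14) top-left  bias=+0
  edge (10, 0)→(8, 6): d=(-2,6) right/bottom  bias=-1
  edge (8, 6)→(2, 14): d=(-6,8) right/bottom  bias=-1
    (4,1)@(9, 3): e=[10,0,10] → ·  [on edge]
    (3,3)@(7, 7): e=[14,4,2] → #
    (4,3)@(9, 7): e=[42,-8,-14] → ·
    (2,4)@(5, 9): e=[2,12,6] → #
    (3,4)@(7, 9): e=[30,0,-10] → ·  [on edge]
    (2,5)@(5, 11): e=[18,8,-6] → ·
    (2,7)@(5, 15): e=[50,0,-30] → ·  [on edge]
  covered (2 px):
    · · · · · · · · ·
    · · · · · · · · ·
    · · · · · · · · ·
    · · · # · · · · ·
    · · # · · · · · ·
    · · · · · · · · ·
    · · · · · · · · ·
    · · · · · · · · ·
T1:
  2·area = 16  (B↔C swapped to make it positive)
  edge (12, 4)→(10, 2): d=(-2,-2) top-left  bias=+0
  edge (10, 2)→(16, 0): d=(6,-2) top-left  bias=+0
  edge (16, 0)→(12, 4): d=(-4,4) right/bottom  bias=-1
    (4,0)@(9, 1): e=[0,-8,24] → ·  [on edge]
    (6,0)@(13, 1): e=[8,0,8] → #  [on edge]
    (7,0)@(15, 1): e=[12,4,0] → ·  [on edge]
    (3,1)@(7, 3): e=[-8,0,24] → ·  [on edge]
    (5,1)@(11, 3): e=[0,8,8] → #  [on edge]
    (6,1)@(13, 3): e=[4,12,0] → ·  [on edge]
    (0,2)@(1, 5): e=[-24,0,40] → ·  [on edge]
    (5,2)@(11, 5): e=[-4,20,0] → ·  [on edge]
    (6,2)@(13, 5): e=[0,24,-8] → ·  [on edge]
    (4,3)@(9, 7): e=[-12,28,0] → ·  [on edge]
    (7,3)@(15, 7): e=[0,40,-24] → ·  [on edge]
    (3,4)@(7, 9): e=[-20,36,0] → ·  [on edge]
    (8,4)@(17, 9): e=[0,56,-40] → ·  [on edge]
    (2,5)@(5, 11): e=[-28,44,0] → ·  [on edge]
    (1,6)@(3, 13): e=[-36,52,0] → ·  [on edge]
    (0,7)@(1, 15): e=[-44,60,0] → ·  [on edge]
  covered (2 px):
    · · · · · · # · ·
    · · · · · # · · ·
    · · · · · · · · ·
    · · · · · · · · ·
    · · · · · · · · ·
    · · · · · · · · ·
    · · · · · · · · ·
    · · · · · · · · ·
T2:
  2·area = 46
  edge (3, 16)→(2, 8): d=(-1,-8) top-left  bias=+0
  edge (2, 8)→(8, 10): d=(6,2) right/bottom  bias=-1
  edge (8, 10)→(3, 16): d=(-5,6) right/bottom  bias=-1
    (1,4)@(3, 9): e=[7,4,35] → #
    (2,4)@(5, 9): e=[23,0,23] → ·  [on edge]
    (1,5)@(3, 11): e=[5,16,25] → #
    (2,5)@(5, 11): e=[21,12,13] → #
    (3,5)@(7, 11): e=[37,8,1] → #
    (4,5)@(9, 11): e=[53,4,-11] → ·
    (5,5)@(11, 11): e=[69,0,-23] → ·  [on edge]
    (1,6)@(3, 13): e=[3,28,15] → #
    (3,6)@(7, 13): e=[35,20,-9] → ·
    (8,6)@(17, 13): e=[115,0,-69] → ·  [on edge]
    (1,7)@(3, 15): e=[1,40,5] → #
    (2,7)@(5, 15): e=[17,36,-7] → ·
  covered (7 px):
    · · · · · · · · ·
    · · · · · · · · ·
    · · · · · · · · ·
    · · · · · · · · ·
    · # · · · · · · ·
    · # # # · · · · ·
    · # # · · · · · ·
    · # · · · · · · ·
T3:
  2·area = 78  (B↔C swapped to make it positive)
  edge (9, 3)→(12, 10): d=(3,7) right/bottom  bias=-1
  edge (12, 10)→(0, 8): d=(-12,-2) top-left  bias=+0
  edge (0, 8)→(9, 3): d=(9,-5) top-left  bias=+0
    (4,1)@(9, 3): e=[0,78,0] → ·  [on edge]
    (3,2)@(7, 5): e=[20,50,8] → #
    (4,2)@(9, 5): e=[6,54,18] → #
    (5,2)@(11, 5): e=[-8,58,28] → ·
    (1,3)@(3, 7): e=[54,18,6] → #
    (2,3)@(5, 7): e=[40,22,16] → #
    (5,3)@(11, 7): e=[-2,34,46] → ·
    (1,4)@(3, 9): e=[60,-6,24] → ·
    (2,4)@(5, 9): e=[46,-2,34] → ·
    (3,4)@(7, 9): e=[32,2,44] → #
    (5,4)@(11, 9): e=[4,10,64] → #
    (6,4)@(13, 9): e=[-10,14,74] → ·
  covered (9 px):
    · · · · · · · · ·
    · · · · · · · · ·
    · · · # # · · · ·
    · # # # # · · · ·
    · · · # # # · · ·
    · · · · · · · · ·
    · · · · · · · · ·
    · · · · · · · · ·
T4:
  2·area = 110
  edge (8, 12)→(13, 3): d=(5,-9) top-left  bias=+0
  edge (13, 3)→(18, 16): d=(5,13) right/bottom  bias=-1
  edge (18, 16)→(8, 12): d=(-10,-4) top-left  bias=+0
    (6,1)@(13, 3): e=[0,0,110] → ·  [on edge]
    (6,2)@(13, 5): e=[10,10,90] → #
    (7,2)@(15, 5): e=[28,-16,98] → ·
    (5,3)@(11, 7): e=[2,46,62] → #
    (7,3)@(15, 7): e=[38,-6,78] → ·
    (5,4)@(11, 9): e=[12,56,42] → #
    (7,4)@(15, 9): e=[48,4,58] → #
    (8,4)@(17, 9): e=[66,-22,66] → ·
    (4,5)@(9, 11): e=[4,92,14] → #
    (8,5)@(17, 11): e=[76,-12,46] → ·
    (4,6)@(9, 13): e=[14,102,-6] → ·
    (5,6)@(11, 13): e=[32,76,2] → #
  covered (14 px):
    · · · · · · · · ·
    · · · · · · · · ·
    · · · · · · # · ·
    · · · · · # # · ·
    · · · · · # # # ·
    · · · · # # # # ·
    · · · · · # # # ·
    · · · · · · · · #

Answer: [[3,3],[2,4]]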